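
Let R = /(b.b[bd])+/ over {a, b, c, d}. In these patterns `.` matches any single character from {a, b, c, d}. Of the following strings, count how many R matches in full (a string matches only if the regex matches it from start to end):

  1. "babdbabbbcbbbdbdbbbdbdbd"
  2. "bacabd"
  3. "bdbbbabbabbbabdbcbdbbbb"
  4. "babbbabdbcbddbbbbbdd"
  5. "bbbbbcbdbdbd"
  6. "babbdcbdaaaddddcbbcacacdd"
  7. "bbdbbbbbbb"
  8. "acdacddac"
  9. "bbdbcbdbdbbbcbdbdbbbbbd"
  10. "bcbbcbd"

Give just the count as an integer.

2

1 → match
2 → no match
3 → no match
4 → no match
5 → match
6 → no match
7 → no match
8 → no match — must start with "b"
9 → no match
10 → no match
Total matched: 2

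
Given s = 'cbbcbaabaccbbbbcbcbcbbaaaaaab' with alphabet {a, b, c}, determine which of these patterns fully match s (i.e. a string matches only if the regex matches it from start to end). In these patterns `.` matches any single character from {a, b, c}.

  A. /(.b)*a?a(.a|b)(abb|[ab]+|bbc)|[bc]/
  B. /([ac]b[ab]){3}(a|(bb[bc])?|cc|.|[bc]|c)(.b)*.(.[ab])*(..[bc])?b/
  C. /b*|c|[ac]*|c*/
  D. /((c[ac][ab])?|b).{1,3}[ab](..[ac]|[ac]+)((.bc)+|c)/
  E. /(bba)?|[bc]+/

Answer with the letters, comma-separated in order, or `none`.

A → no match
B → match
C → no match
D → no match
E → no match

B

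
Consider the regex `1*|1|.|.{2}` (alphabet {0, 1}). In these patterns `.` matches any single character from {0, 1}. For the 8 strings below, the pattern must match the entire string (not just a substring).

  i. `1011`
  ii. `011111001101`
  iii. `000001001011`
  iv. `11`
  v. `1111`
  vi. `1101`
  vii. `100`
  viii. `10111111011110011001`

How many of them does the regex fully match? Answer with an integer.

i → no match
ii → no match
iii → no match
iv → match
v → match
vi → no match
vii → no match
viii → no match
Total matched: 2

2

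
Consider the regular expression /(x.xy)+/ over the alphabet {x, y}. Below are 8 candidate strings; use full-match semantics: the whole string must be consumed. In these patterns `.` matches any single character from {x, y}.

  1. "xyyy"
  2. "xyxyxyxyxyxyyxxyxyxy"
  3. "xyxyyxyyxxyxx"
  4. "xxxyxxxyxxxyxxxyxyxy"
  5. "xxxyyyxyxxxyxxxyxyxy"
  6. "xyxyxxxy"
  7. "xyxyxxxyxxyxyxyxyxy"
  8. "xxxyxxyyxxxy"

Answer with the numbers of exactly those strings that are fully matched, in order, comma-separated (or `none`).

1 → no match — must end with "xy"
2 → no match
3 → no match — must end with "xy"
4 → match
5 → no match
6 → match
7 → no match
8 → no match

4, 6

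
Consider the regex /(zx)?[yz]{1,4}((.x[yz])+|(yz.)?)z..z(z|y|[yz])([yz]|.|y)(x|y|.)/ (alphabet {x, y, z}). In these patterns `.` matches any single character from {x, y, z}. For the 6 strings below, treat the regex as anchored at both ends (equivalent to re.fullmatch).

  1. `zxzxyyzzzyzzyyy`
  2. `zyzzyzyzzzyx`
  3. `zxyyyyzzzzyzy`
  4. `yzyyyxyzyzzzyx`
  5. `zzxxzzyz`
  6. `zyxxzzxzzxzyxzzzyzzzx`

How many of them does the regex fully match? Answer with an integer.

1 → no match
2 → no match
3 → match
4 → match
5 → match
6 → match
Total matched: 4

4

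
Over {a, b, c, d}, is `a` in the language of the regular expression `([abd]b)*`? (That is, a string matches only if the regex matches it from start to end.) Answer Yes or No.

No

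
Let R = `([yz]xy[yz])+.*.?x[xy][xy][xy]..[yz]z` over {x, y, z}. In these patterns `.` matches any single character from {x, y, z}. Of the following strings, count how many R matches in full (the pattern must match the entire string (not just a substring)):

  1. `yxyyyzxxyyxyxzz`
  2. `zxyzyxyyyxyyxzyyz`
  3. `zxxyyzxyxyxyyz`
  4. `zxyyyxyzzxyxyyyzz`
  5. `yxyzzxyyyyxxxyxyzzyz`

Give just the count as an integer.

4

1 → match
2 → match
3 → no match
4 → match
5 → match
Total matched: 4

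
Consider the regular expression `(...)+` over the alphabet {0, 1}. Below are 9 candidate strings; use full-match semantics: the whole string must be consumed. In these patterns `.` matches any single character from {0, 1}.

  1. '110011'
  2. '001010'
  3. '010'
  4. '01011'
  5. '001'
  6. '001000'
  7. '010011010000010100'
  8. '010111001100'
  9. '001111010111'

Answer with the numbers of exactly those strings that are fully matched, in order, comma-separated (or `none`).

1, 2, 3, 5, 6, 7, 8, 9

1 → match
2 → match
3 → match
4 → no match
5 → match
6 → match
7 → match
8 → match
9 → match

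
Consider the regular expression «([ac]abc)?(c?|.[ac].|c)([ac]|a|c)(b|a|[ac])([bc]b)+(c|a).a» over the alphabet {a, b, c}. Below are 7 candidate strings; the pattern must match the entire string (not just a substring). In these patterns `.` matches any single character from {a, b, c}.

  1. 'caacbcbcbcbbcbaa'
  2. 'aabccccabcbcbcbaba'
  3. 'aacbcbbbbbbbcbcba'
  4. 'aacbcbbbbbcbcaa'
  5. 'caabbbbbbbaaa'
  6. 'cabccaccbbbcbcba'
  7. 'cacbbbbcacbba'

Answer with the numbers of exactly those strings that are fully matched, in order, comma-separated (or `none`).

1 → no match
2 → match
3 → match
4 → match
5 → no match
6 → match
7 → no match

2, 3, 4, 6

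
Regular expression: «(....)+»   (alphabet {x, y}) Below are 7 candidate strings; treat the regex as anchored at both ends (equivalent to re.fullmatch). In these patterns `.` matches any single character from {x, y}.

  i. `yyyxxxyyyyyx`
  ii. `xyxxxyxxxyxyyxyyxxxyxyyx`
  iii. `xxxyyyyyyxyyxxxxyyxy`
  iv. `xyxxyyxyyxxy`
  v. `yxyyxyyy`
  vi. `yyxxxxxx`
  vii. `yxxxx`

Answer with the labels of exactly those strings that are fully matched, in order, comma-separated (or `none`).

i, ii, iii, iv, v, vi

i → match
ii → match
iii → match
iv → match
v → match
vi → match
vii → no match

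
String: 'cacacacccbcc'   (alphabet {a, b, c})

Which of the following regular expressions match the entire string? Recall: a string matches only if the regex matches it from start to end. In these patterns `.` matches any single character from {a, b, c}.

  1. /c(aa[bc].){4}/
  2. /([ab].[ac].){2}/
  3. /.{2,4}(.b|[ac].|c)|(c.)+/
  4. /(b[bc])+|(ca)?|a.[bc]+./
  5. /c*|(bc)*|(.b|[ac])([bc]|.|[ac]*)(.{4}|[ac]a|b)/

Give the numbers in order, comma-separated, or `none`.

3, 5

1 → no match — must start with 'caa'
2 → no match
3 → match
4 → no match
5 → match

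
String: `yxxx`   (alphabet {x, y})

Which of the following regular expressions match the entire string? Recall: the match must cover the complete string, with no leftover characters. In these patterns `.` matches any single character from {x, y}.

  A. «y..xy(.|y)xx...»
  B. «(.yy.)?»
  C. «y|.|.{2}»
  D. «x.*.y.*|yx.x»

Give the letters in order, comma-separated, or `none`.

A → no match
B → no match
C → no match
D → match

D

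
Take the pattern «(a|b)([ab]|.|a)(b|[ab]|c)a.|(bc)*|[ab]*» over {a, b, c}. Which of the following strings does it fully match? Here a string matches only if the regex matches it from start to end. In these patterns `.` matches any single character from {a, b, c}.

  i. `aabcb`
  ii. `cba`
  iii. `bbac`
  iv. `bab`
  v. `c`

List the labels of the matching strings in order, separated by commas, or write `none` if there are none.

i → no match
ii → no match
iii → no match
iv → match
v → no match

iv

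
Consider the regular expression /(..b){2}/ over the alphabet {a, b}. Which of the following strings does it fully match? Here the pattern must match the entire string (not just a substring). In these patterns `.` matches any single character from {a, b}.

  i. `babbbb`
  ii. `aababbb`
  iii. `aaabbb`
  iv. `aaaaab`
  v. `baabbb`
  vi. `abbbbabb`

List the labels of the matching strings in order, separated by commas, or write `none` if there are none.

i

i → match
ii → no match
iii → no match
iv → no match
v → no match
vi → no match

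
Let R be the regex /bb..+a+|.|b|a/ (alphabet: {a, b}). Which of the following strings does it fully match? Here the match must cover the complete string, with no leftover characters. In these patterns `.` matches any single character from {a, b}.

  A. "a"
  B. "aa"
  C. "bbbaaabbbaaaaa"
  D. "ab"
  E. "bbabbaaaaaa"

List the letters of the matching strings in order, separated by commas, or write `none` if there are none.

A, C, E

A → match
B → no match
C → match
D → no match
E → match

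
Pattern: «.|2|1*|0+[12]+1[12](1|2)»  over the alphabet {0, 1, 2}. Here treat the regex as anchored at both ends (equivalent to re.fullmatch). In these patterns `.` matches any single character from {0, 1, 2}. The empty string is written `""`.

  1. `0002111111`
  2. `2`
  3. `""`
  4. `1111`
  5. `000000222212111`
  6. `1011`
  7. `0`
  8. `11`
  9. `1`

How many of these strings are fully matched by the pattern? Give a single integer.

1 → match
2 → match
3 → match
4 → match
5 → match
6 → no match
7 → match
8 → match
9 → match
Total matched: 8

8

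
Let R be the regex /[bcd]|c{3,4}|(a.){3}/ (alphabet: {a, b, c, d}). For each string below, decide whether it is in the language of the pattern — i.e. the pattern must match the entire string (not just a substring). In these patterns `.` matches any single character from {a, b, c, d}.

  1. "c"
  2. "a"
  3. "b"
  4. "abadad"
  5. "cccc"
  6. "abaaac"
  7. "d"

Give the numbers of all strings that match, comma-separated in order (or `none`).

1, 3, 4, 5, 6, 7

1 → match
2 → no match
3 → match
4 → match
5 → match
6 → match
7 → match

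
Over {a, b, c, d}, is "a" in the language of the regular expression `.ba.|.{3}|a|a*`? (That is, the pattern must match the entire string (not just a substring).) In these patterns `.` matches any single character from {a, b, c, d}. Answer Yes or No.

Yes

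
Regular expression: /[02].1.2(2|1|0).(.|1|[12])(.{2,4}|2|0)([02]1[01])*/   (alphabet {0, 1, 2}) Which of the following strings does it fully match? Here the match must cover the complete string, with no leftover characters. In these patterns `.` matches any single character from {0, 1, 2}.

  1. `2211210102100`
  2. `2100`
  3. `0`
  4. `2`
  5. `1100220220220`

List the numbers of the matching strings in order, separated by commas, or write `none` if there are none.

1 → no match
2 → no match
3 → no match
4 → no match
5 → no match

none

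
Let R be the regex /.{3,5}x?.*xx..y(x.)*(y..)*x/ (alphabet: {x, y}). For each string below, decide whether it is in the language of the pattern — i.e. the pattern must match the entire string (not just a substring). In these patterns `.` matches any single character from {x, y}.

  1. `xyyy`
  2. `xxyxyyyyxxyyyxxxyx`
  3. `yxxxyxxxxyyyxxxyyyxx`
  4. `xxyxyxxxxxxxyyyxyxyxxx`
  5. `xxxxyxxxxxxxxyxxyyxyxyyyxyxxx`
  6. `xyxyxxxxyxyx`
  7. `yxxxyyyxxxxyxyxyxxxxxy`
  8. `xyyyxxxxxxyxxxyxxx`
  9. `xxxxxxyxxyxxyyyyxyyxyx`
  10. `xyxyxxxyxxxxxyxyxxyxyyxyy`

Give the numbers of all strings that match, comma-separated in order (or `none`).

2, 3, 4, 5, 6, 8, 9

1 → no match — must end with `x`
2 → match
3 → match
4 → match
5 → match
6 → match
7 → no match — must end with `x`
8 → match
9 → match
10 → no match — must end with `x`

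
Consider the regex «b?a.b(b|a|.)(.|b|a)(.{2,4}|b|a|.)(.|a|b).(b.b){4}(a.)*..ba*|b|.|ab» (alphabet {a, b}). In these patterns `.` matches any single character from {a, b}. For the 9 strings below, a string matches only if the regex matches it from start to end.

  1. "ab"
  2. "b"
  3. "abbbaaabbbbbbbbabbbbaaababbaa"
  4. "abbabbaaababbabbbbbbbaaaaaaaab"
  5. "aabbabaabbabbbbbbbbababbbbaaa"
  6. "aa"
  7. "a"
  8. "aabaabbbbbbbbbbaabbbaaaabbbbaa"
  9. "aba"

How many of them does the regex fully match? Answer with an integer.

6

1 → match
2 → match
3 → match
4 → match
5 → match
6 → no match
7 → match
8 → no match
9 → no match
Total matched: 6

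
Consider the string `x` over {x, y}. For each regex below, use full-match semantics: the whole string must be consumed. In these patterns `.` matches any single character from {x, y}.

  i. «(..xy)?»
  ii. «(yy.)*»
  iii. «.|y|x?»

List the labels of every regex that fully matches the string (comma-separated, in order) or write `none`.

i → no match
ii → no match
iii → match

iii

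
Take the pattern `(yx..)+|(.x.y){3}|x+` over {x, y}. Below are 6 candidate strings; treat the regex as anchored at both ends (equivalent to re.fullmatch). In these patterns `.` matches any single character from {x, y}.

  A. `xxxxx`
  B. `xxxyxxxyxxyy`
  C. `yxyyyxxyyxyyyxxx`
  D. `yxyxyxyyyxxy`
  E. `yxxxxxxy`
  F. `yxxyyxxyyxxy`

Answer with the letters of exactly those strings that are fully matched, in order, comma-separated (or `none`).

A → match
B → match
C → match
D → match
E → no match
F → match

A, B, C, D, F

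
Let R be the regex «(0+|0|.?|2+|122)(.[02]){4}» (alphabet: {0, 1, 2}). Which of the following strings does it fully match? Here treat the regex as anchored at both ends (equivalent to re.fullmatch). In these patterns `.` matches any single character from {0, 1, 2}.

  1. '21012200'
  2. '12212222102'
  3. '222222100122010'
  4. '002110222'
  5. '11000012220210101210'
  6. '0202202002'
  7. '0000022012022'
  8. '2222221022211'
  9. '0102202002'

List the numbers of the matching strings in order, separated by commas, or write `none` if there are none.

1 → no match
2 → no match
3 → no match
4 → no match
5 → no match
6 → no match
7 → no match
8 → no match
9 → no match

none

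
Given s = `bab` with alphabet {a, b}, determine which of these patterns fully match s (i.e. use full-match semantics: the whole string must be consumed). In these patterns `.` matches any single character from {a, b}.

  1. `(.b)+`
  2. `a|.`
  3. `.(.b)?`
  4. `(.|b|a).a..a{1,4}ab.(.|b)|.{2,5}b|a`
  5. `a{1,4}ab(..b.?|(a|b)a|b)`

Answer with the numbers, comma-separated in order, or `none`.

1 → no match
2 → no match
3 → match
4 → match
5 → no match — must start with `a`

3, 4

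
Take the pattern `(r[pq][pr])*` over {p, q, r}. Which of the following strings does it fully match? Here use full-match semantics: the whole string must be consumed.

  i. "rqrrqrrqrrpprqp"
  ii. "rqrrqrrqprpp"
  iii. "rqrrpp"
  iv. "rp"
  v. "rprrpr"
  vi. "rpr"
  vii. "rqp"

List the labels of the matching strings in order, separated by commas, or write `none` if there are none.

i → match
ii → match
iii → match
iv → no match
v → match
vi → match
vii → match

i, ii, iii, v, vi, vii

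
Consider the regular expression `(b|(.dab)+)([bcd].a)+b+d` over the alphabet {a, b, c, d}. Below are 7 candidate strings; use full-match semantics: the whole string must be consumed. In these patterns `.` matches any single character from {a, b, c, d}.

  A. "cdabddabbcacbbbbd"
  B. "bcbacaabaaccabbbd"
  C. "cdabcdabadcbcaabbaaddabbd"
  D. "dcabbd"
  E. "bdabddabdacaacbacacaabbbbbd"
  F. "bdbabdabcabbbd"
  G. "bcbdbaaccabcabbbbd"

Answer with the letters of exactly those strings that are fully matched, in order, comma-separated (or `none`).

A → no match
B → match
C → no match
D → no match
E → no match
F → match
G → no match

B, F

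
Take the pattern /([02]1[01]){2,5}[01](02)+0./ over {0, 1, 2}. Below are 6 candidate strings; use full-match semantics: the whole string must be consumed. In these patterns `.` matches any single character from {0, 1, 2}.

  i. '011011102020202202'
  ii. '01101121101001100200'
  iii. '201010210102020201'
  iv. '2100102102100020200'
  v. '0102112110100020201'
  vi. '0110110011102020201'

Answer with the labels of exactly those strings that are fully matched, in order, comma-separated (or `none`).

ii, iv, v

i → no match
ii → match
iii → no match
iv → match
v → match
vi → no match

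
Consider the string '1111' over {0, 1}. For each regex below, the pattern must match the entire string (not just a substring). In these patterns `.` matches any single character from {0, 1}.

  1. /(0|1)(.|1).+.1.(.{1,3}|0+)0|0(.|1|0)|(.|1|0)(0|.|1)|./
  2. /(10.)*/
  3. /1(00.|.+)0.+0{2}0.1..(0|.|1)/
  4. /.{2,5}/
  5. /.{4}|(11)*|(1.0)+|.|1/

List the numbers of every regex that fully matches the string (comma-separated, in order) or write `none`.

4, 5

1 → no match
2 → no match
3 → no match
4 → match
5 → match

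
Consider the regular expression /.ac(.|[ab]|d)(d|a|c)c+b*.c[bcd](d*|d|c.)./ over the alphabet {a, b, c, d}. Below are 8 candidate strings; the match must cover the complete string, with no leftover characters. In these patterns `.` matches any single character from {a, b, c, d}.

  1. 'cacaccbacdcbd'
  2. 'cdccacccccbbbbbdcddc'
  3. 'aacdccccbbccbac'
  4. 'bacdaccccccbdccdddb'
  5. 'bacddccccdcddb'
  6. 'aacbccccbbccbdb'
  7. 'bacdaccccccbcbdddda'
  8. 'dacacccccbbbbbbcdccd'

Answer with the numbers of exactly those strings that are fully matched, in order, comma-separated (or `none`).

1, 4, 5, 6, 7, 8

1 → match
2 → no match
3 → no match
4 → match
5 → match
6 → match
7 → match
8 → match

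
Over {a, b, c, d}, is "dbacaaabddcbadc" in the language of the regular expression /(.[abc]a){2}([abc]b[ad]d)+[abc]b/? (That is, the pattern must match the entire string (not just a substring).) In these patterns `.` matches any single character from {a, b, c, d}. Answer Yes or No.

No

Every match must end with "b", but "dbacaaabddcbadc" does not.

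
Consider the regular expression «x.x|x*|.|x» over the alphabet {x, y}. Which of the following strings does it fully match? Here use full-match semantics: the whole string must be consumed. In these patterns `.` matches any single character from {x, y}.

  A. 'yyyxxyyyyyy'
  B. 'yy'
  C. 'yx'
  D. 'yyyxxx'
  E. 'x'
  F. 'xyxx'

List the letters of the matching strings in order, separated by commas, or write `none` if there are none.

A → no match
B → no match
C → no match
D → no match
E → match
F → no match

E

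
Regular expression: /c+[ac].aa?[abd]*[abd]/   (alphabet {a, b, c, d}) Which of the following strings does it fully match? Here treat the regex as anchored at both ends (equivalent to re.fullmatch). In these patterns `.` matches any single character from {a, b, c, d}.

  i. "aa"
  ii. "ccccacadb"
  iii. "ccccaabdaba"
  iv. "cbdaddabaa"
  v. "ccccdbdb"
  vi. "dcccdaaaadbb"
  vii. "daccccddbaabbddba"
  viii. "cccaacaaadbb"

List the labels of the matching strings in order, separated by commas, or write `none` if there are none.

i → no match — must start with "c"
ii → match
iii → match
iv → no match
v → no match
vi → no match — must start with "c"
vii → no match — must start with "c"
viii → no match

ii, iii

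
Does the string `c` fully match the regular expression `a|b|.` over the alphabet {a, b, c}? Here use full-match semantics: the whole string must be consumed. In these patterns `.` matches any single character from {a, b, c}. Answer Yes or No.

Yes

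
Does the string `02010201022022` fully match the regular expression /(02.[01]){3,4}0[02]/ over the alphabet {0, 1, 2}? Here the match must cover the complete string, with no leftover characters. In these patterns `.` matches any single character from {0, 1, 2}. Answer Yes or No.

No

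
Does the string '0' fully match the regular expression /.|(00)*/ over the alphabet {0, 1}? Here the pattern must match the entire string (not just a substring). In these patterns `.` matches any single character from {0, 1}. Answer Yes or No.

Yes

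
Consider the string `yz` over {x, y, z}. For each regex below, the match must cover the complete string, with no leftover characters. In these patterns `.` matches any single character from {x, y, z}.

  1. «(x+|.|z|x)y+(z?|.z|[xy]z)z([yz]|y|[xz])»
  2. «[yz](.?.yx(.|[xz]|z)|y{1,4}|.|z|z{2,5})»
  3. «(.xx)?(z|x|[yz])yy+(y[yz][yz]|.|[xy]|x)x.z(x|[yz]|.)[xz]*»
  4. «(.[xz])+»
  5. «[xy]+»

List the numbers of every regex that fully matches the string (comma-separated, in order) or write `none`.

1 → no match
2 → match
3 → no match
4 → match
5 → no match

2, 4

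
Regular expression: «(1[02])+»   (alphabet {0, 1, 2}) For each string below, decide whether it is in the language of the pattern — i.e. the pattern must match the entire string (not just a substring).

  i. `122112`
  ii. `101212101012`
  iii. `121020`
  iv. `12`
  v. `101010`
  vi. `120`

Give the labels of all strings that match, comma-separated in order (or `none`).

ii, iv, v

i → no match
ii → match
iii → no match
iv → match
v → match
vi → no match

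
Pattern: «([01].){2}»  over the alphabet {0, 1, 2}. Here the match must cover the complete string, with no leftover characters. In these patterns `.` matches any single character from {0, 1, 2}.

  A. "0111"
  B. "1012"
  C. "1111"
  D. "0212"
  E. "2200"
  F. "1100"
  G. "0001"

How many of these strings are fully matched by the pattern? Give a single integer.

A → match
B → match
C → match
D → match
E → no match
F → match
G → match
Total matched: 6

6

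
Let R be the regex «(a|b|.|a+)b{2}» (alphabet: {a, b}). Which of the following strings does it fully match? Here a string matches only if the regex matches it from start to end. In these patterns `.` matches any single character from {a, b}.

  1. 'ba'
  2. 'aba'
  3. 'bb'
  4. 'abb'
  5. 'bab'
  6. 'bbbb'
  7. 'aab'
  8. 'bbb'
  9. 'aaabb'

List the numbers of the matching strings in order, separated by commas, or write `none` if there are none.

1 → no match — must end with 'b'
2 → no match — must end with 'b'
3 → no match
4 → match
5 → no match
6 → no match
7 → no match
8 → match
9 → match

4, 8, 9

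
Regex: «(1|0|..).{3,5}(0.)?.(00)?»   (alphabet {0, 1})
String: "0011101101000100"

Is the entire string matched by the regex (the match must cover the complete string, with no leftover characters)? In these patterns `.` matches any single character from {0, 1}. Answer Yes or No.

No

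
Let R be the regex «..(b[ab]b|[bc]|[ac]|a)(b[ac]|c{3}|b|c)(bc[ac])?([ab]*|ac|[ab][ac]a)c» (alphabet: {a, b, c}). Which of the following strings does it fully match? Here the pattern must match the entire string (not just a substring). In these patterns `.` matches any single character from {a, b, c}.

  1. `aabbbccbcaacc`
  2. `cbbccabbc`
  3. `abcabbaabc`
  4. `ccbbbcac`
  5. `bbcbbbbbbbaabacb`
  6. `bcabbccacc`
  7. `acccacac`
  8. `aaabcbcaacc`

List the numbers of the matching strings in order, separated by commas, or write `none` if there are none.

4, 6, 7, 8

1 → no match
2. `cbbccabbc` → no match
3. `abcabbaabc` → no match
4. `ccbbbcac` → match
5 → no match — must end with `c`
6. `bcabbccacc` → match
7. `acccacac` → match
8. `aaabcbcaacc` → match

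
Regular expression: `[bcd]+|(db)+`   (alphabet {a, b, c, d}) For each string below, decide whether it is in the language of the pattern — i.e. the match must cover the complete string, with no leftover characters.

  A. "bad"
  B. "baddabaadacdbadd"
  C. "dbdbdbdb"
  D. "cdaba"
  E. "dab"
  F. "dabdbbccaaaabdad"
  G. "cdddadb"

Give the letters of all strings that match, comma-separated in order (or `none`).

A. "bad" → no match
B → no match
C. "dbdbdbdb" → match
D. "cdaba" → no match
E. "dab" → no match
F → no match
G. "cdddadb" → no match

C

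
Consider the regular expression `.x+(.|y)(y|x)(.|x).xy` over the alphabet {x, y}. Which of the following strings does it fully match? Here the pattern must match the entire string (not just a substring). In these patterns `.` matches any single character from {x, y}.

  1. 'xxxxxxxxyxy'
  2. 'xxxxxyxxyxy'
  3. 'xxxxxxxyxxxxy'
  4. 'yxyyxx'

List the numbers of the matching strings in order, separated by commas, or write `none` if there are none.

1, 2, 3

1 → match
2 → match
3 → match
4 → no match — must end with 'xy'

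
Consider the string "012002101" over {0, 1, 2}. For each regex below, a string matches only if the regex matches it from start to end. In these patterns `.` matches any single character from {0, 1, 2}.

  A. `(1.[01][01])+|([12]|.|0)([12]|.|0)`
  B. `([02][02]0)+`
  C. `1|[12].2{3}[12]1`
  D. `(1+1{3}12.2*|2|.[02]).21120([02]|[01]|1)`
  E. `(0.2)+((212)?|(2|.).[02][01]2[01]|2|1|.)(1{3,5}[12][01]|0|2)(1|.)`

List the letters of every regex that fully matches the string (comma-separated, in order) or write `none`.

A → no match
B → no match — must end with "0"
C → no match
D → no match
E → match

E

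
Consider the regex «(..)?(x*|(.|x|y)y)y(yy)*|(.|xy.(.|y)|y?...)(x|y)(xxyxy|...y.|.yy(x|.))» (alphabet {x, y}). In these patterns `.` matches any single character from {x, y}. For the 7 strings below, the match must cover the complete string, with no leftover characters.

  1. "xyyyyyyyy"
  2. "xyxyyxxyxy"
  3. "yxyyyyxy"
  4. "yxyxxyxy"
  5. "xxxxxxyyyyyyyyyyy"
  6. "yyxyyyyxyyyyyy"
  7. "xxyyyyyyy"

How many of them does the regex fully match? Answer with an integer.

1 → match
2 → match
3 → no match
4 → no match
5 → match
6 → no match
7 → match
Total matched: 4

4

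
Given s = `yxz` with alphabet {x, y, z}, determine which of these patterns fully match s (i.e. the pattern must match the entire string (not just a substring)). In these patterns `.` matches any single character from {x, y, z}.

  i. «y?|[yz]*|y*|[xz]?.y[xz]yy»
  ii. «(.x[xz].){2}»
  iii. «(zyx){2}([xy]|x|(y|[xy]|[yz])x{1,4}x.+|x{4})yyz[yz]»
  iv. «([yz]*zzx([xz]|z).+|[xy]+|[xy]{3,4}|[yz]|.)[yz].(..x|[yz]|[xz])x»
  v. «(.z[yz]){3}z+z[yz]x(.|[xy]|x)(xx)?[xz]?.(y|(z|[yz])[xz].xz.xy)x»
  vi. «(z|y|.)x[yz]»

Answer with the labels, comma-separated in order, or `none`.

i → no match
ii → no match
iii → no match — must start with `zyx`
iv → no match — must end with `x`
v → no match — must end with `x`
vi → match

vi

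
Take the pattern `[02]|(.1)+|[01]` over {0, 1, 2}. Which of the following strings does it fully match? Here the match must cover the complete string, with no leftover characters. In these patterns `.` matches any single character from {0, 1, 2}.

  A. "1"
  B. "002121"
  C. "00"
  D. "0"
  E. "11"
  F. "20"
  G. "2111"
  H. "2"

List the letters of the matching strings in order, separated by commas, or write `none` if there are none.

A, D, E, G, H

A → match
B → no match
C → no match
D → match
E → match
F → no match
G → match
H → match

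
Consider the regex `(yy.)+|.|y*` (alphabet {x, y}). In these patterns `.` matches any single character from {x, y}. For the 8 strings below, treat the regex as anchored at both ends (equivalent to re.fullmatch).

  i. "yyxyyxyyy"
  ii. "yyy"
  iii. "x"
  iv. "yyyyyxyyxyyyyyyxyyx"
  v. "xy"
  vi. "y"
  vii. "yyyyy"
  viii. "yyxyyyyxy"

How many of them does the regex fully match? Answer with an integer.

i → match
ii → match
iii → match
iv → no match
v → no match
vi → match
vii → match
viii → no match
Total matched: 5

5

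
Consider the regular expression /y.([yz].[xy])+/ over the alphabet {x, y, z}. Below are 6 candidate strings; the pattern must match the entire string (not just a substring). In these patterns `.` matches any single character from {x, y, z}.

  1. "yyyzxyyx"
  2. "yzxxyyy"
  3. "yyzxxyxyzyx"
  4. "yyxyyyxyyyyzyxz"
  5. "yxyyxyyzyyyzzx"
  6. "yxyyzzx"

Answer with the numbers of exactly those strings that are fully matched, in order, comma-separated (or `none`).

1 → match
2 → no match
3 → match
4 → no match
5 → no match
6 → no match

1, 3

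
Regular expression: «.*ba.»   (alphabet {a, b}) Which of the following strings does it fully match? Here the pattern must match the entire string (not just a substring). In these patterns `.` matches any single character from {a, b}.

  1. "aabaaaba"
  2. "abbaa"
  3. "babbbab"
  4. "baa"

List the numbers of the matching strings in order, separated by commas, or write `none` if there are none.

1. "aabaaaba" → no match
2. "abbaa" → match
3. "babbbab" → match
4. "baa" → match

2, 3, 4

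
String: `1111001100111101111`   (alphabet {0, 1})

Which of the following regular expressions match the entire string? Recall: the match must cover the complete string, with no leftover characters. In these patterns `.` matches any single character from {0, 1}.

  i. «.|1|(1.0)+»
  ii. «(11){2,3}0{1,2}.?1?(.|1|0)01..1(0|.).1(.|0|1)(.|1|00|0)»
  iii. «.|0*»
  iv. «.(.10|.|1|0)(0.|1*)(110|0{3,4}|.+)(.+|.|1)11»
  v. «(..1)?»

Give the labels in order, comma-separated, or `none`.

ii, iv

i → no match
ii → match
iii → no match
iv → match
v → no match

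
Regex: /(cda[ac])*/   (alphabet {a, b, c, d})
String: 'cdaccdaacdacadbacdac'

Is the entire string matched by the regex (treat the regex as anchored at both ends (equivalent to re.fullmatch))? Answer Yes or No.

No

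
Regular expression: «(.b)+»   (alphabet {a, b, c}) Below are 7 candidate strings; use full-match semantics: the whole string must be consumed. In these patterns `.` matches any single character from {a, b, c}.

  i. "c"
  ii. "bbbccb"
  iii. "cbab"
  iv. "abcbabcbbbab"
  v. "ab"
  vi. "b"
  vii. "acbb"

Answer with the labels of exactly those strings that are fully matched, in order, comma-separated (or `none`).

i. "c" → no match — must end with "b"
ii. "bbbccb" → no match
iii. "cbab" → match
iv. "abcbabcbbbab" → match
v. "ab" → match
vi. "b" → no match
vii. "acbb" → no match

iii, iv, v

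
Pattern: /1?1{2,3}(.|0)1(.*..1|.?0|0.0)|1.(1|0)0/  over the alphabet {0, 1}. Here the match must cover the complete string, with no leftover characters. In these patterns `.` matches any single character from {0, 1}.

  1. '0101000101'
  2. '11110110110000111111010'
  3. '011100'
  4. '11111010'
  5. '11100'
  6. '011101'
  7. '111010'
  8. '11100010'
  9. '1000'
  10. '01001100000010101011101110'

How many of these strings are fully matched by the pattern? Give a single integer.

1 → no match
2 → no match
3 → no match
4 → match
5 → no match
6 → no match
7 → match
8 → no match
9 → match
10 → no match
Total matched: 3

3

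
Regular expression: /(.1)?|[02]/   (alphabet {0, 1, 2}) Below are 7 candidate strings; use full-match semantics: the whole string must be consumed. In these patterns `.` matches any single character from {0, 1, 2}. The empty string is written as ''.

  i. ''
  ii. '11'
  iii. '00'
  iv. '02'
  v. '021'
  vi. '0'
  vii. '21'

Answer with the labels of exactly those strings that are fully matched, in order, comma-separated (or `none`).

i, ii, vi, vii

i. '' → match
ii. '11' → match
iii. '00' → no match
iv. '02' → no match
v. '021' → no match
vi. '0' → match
vii. '21' → match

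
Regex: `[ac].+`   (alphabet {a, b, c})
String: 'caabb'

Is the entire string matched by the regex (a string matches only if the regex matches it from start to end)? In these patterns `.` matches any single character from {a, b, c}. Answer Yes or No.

Yes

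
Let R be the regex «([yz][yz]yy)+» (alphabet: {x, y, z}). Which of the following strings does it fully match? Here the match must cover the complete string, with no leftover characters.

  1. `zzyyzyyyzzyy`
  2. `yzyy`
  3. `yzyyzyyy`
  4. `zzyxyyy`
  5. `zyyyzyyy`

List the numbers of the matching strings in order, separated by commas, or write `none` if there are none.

1 → match
2 → match
3 → match
4 → no match
5 → match

1, 2, 3, 5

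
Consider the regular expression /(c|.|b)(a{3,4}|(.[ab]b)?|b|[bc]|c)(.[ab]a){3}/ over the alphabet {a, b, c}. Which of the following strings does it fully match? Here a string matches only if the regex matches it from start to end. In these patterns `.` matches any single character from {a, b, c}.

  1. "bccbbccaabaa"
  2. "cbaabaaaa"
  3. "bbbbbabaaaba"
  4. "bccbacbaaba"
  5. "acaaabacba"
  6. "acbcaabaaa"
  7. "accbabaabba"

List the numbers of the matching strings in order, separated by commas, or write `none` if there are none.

1. "bccbbccaabaa" → no match
2. "cbaabaaaa" → no match
3. "bbbbbabaaaba" → no match
4. "bccbacbaaba" → match
5. "acaaabacba" → match
6. "acbcaabaaa" → no match
7. "accbabaabba" → match

4, 5, 7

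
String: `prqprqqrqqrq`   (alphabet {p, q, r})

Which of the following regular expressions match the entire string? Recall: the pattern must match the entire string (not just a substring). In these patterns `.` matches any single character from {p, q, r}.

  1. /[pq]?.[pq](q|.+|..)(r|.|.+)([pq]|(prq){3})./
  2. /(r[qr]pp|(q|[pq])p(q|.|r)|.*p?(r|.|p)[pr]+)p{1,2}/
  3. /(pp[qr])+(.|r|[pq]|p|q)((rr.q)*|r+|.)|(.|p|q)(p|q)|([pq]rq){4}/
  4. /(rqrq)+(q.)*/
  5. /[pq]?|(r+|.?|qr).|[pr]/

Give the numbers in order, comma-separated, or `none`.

1 → no match
2 → no match — must end with `p`
3 → match
4 → no match — must start with `rqrq`
5 → no match

3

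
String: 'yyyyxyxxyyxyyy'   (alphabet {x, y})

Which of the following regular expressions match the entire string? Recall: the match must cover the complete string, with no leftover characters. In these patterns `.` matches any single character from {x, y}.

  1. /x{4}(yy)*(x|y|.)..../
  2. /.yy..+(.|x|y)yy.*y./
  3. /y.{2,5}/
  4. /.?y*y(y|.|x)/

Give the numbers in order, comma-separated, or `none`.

2

1 → no match — must start with 'x'
2 → match
3 → no match
4 → no match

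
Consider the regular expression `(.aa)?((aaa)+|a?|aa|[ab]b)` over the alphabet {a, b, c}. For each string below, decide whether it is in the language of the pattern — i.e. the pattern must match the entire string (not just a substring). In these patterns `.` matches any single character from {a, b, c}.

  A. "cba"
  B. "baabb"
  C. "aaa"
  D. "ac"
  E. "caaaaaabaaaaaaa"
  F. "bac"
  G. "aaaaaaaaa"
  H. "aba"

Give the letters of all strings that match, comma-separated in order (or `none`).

A → no match
B → match
C → match
D → no match
E → no match
F → no match
G → match
H → no match

B, C, G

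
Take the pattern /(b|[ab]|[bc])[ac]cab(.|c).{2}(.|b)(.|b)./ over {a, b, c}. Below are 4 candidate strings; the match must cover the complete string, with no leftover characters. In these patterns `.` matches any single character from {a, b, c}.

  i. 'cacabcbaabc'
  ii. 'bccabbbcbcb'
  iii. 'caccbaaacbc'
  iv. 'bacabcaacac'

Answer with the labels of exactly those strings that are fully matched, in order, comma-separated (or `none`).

i, ii, iv

i → match
ii → match
iii → no match
iv → match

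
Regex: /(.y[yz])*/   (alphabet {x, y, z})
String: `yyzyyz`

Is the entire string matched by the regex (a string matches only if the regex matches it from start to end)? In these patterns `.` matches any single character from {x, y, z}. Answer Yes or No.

Yes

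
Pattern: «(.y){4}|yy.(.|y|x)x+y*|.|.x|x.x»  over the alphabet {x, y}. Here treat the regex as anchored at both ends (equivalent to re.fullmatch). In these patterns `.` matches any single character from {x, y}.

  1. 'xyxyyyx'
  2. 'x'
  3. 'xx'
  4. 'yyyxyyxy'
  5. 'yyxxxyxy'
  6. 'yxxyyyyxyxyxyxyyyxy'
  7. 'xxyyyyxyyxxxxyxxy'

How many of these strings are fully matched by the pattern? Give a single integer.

2

1 → no match
2 → match
3 → match
4 → no match
5 → no match
6 → no match
7 → no match
Total matched: 2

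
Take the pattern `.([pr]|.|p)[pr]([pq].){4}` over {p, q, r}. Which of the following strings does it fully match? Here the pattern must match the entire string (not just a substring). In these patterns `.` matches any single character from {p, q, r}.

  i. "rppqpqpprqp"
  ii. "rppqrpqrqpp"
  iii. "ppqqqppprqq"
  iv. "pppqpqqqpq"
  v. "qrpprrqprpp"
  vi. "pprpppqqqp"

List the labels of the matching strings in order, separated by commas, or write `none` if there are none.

i

i → match
ii → no match
iii → no match
iv → no match
v → no match
vi → no match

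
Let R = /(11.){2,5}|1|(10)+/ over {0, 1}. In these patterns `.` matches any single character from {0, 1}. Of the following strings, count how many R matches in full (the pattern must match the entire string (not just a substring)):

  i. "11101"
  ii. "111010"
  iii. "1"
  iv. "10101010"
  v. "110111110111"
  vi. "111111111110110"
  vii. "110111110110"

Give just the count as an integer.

i → no match
ii → no match
iii → match
iv → match
v → match
vi → match
vii → match
Total matched: 5

5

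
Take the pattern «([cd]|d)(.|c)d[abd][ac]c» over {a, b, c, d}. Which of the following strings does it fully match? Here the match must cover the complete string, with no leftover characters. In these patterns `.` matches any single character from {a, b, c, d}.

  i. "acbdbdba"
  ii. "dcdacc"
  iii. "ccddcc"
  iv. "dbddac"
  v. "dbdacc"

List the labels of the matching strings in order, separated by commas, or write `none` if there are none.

i. "acbdbdba" → no match — must end with "c"
ii. "dcdacc" → match
iii. "ccddcc" → match
iv. "dbddac" → match
v. "dbdacc" → match

ii, iii, iv, v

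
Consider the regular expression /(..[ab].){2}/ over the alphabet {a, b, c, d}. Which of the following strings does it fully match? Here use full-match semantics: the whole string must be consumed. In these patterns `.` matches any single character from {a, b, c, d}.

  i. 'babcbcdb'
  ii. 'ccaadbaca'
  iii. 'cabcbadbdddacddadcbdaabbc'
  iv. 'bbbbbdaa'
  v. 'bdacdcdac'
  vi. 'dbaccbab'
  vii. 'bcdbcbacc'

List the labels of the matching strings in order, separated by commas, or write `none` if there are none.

i → no match
ii → no match
iii → no match
iv → match
v → no match
vi → match
vii → no match

iv, vi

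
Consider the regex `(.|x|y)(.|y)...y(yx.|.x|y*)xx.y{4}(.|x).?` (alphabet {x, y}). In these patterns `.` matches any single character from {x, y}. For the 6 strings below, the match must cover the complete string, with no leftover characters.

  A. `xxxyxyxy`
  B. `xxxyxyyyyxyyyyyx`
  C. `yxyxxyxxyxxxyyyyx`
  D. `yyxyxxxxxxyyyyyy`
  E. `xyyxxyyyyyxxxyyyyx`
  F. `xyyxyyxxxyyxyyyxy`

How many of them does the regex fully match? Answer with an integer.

A → no match
B → no match
C → no match
D → no match
E → match
F → no match
Total matched: 1

1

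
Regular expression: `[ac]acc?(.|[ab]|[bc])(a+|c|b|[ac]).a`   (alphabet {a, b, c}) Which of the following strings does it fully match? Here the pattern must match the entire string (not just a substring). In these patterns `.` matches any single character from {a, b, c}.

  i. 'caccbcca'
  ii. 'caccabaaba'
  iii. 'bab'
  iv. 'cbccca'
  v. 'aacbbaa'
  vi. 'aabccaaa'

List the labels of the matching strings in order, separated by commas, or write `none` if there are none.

i → match
ii → no match
iii → no match — must end with 'a'
iv → no match
v → match
vi → no match

i, v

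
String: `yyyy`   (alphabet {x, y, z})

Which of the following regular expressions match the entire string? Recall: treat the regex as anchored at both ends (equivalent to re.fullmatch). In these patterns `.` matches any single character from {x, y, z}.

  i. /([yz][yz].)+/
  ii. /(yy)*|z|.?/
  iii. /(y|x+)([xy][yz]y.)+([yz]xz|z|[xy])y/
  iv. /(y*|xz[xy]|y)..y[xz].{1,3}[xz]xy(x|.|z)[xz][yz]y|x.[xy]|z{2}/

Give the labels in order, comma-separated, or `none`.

i → no match
ii → match
iii → no match
iv → no match

ii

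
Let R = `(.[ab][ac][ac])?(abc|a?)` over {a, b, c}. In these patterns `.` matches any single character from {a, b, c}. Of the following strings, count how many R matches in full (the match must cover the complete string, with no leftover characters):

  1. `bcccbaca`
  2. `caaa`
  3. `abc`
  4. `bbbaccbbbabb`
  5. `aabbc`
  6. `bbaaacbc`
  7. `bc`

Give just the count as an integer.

1 → no match
2 → match
3 → match
4 → no match
5 → no match
6 → no match
7 → no match
Total matched: 2

2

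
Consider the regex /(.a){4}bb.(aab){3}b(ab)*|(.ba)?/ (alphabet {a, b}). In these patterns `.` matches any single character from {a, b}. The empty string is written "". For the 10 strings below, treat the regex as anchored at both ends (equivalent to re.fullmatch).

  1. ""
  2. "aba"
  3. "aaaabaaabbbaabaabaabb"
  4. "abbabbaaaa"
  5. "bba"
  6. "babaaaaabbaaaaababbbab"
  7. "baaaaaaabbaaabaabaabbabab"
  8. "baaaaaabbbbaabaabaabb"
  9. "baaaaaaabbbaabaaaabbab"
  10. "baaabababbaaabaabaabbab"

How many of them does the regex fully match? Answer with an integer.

1. "" → match
2. "aba" → match
3 → match
4. "abbabbaaaa" → no match
5. "bba" → match
6 → no match
7 → match
8 → no match
9 → no match
10 → match
Total matched: 6

6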